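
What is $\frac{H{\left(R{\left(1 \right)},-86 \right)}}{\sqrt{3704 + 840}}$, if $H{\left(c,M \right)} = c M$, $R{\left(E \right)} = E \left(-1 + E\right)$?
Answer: $0$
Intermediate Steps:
$H{\left(c,M \right)} = M c$
$\frac{H{\left(R{\left(1 \right)},-86 \right)}}{\sqrt{3704 + 840}} = \frac{\left(-86\right) 1 \left(-1 + 1\right)}{\sqrt{3704 + 840}} = \frac{\left(-86\right) 1 \cdot 0}{\sqrt{4544}} = \frac{\left(-86\right) 0}{8 \sqrt{71}} = 0 \frac{\sqrt{71}}{568} = 0$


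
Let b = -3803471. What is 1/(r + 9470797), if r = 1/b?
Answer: 3803471/36021901736386 ≈ 1.0559e-7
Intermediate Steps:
r = -1/3803471 (r = 1/(-3803471) = -1/3803471 ≈ -2.6292e-7)
1/(r + 9470797) = 1/(-1/3803471 + 9470797) = 1/(36021901736386/3803471) = 3803471/36021901736386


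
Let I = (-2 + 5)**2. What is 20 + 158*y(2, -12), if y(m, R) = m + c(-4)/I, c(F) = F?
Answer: 2392/9 ≈ 265.78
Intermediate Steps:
I = 9 (I = 3**2 = 9)
y(m, R) = -4/9 + m (y(m, R) = m - 4/9 = -4/9 + m)
20 + 158*y(2, -12) = 20 + 158*(-4/9 + 2) = 20 + 158*(14/9) = 20 + 2212/9 = 2392/9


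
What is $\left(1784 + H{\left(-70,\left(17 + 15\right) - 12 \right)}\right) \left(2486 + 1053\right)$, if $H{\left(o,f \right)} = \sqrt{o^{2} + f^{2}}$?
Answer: $6313576 + 35390 \sqrt{53} \approx 6.5712 \cdot 10^{6}$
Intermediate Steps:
$H{\left(o,f \right)} = \sqrt{f^{2} + o^{2}}$
$\left(1784 + H{\left(-70,\left(17 + 15\right) - 12 \right)}\right) \left(2486 + 1053\right) = \left(1784 + \sqrt{\left(\left(17 + 15\right) - 12\right)^{2} + \left(-70\right)^{2}}\right) \left(2486 + 1053\right) = \left(1784 + \sqrt{\left(32 - 12\right)^{2} + 4900}\right) 3539 = \left(1784 + \sqrt{20^{2} + 4900}\right) 3539 = \left(1784 + \sqrt{400 + 4900}\right) 3539 = \left(1784 + \sqrt{5300}\right) 3539 = \left(1784 + 10 \sqrt{53}\right) 3539 = 6313576 + 35390 \sqrt{53}$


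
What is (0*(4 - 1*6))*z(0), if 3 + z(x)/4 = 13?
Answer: 0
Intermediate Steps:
z(x) = 40 (z(x) = -12 + 4*13 = -12 + 52 = 40)
(0*(4 - 1*6))*z(0) = (0*(4 - 1*6))*40 = (0*(4 - 6))*40 = (0*(-2))*40 = 0*40 = 0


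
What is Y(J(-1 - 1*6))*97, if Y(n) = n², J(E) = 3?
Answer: 873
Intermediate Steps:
Y(J(-1 - 1*6))*97 = 3²*97 = 9*97 = 873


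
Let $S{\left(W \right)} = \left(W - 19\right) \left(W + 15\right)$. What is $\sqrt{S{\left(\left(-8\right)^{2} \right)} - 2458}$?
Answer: $\sqrt{1097} \approx 33.121$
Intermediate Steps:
$S{\left(W \right)} = \left(-19 + W\right) \left(15 + W\right)$
$\sqrt{S{\left(\left(-8\right)^{2} \right)} - 2458} = \sqrt{\left(-285 + \left(\left(-8\right)^{2}\right)^{2} - 4 \left(-8\right)^{2}\right) - 2458} = \sqrt{\left(-285 + 64^{2} - 256\right) - 2458} = \sqrt{\left(-285 + 4096 - 256\right) - 2458} = \sqrt{3555 - 2458} = \sqrt{1097}$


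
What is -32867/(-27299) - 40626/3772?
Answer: -492537425/51485914 ≈ -9.5665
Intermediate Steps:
-32867/(-27299) - 40626/3772 = -32867*(-1/27299) - 40626*1/3772 = 32867/27299 - 20313/1886 = -492537425/51485914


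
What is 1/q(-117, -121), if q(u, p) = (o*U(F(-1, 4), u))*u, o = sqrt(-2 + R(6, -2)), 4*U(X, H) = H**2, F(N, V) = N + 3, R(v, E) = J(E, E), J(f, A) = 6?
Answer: -2/1601613 ≈ -1.2487e-6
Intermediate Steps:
R(v, E) = 6
F(N, V) = 3 + N
U(X, H) = H**2/4
o = 2 (o = sqrt(-2 + 6) = sqrt(4) = 2)
q(u, p) = u**3/2 (q(u, p) = (2*(u**2/4))*u = (u**2/2)*u = u**3/2)
1/q(-117, -121) = 1/((1/2)*(-117)**3) = 1/((1/2)*(-1601613)) = 1/(-1601613/2) = -2/1601613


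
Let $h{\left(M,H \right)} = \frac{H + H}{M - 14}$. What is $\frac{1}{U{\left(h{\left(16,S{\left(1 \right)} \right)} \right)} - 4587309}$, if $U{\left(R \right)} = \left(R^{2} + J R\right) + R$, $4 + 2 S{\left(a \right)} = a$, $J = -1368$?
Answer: $- \frac{4}{18341025} \approx -2.1809 \cdot 10^{-7}$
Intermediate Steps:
$S{\left(a \right)} = -2 + \frac{a}{2}$
$h{\left(M,H \right)} = \frac{2 H}{-14 + M}$
$U{\left(R \right)} = R^{2} - 1367 R$ ($U{\left(R \right)} = \left(R^{2} - 1368 R\right) + R = R^{2} - 1367 R$)
$\frac{1}{U{\left(h{\left(16,S{\left(1 \right)} \right)} \right)} - 4587309} = \frac{1}{\frac{2 \left(-2 + \frac{1}{2} \cdot 1\right)}{-14 + 16} \left(-1367 + \frac{2 \left(-2 + \frac{1}{2} \cdot 1\right)}{-14 + 16}\right) - 4587309} = \frac{1}{\frac{2 \left(-2 + \frac{1}{2}\right)}{2} \left(-1367 + \frac{2 \left(-2 + \frac{1}{2}\right)}{2}\right) - 4587309} = \frac{1}{2 \left(- \frac{3}{2}\right) \frac{1}{2} \left(-1367 + 2 \left(- \frac{3}{2}\right) \frac{1}{2}\right) - 4587309} = \frac{1}{- \frac{3 \left(-1367 - \frac{3}{2}\right)}{2} - 4587309} = \frac{1}{\left(- \frac{3}{2}\right) \left(- \frac{2737}{2}\right) - 4587309} = \frac{1}{\frac{8211}{4} - 4587309} = \frac{1}{- \frac{18341025}{4}} = - \frac{4}{18341025}$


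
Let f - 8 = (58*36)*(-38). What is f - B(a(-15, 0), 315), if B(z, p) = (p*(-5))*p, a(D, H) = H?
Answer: 416789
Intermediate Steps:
B(z, p) = -5*p² (B(z, p) = (-5*p)*p = -5*p²)
f = -79336 (f = 8 + (58*36)*(-38) = 8 + 2088*(-38) = 8 - 79344 = -79336)
f - B(a(-15, 0), 315) = -79336 - (-5)*315² = -79336 - (-5)*99225 = -79336 - 1*(-496125) = -79336 + 496125 = 416789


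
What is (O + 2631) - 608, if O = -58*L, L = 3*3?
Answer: 1501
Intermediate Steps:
L = 9
O = -522 (O = -58*9 = -522)
(O + 2631) - 608 = (-522 + 2631) - 608 = 2109 - 608 = 1501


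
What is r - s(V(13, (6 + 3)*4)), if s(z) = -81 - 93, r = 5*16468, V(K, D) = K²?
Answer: 82514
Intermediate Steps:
r = 82340
s(z) = -174
r - s(V(13, (6 + 3)*4)) = 82340 - 1*(-174) = 82340 + 174 = 82514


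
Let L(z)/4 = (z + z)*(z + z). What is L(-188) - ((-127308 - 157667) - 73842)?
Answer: 924321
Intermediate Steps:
L(z) = 16*z² (L(z) = 4*((z + z)*(z + z)) = 4*((2*z)*(2*z)) = 4*(4*z²) = 16*z²)
L(-188) - ((-127308 - 157667) - 73842) = 16*(-188)² - ((-127308 - 157667) - 73842) = 16*35344 - (-284975 - 73842) = 565504 - 1*(-358817) = 565504 + 358817 = 924321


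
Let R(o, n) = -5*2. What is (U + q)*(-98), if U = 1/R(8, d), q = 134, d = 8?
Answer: -65611/5 ≈ -13122.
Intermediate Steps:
R(o, n) = -10
U = -1/10 (U = 1/(-10) = -1/10 ≈ -0.10000)
(U + q)*(-98) = (-1/10 + 134)*(-98) = (1339/10)*(-98) = -65611/5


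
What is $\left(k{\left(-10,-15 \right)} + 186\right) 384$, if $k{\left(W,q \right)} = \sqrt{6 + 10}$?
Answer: $72960$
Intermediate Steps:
$k{\left(W,q \right)} = 4$ ($k{\left(W,q \right)} = \sqrt{16} = 4$)
$\left(k{\left(-10,-15 \right)} + 186\right) 384 = \left(4 + 186\right) 384 = 190 \cdot 384 = 72960$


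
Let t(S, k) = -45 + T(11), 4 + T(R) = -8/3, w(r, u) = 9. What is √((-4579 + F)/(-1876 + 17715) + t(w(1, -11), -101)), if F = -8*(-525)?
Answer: I*√116710400094/47517 ≈ 7.1896*I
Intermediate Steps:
F = 4200
T(R) = -20/3 (T(R) = -4 - 8/3 = -20/3)
t(S, k) = -155/3 (t(S, k) = -45 - 20/3 = -155/3)
√((-4579 + F)/(-1876 + 17715) + t(w(1, -11), -101)) = √((-4579 + 4200)/(-1876 + 17715) - 155/3) = √(-379/15839 - 155/3) = √(-2456182/47517) = I*√116710400094/47517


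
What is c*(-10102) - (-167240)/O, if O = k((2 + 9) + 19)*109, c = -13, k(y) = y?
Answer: 42960326/327 ≈ 1.3138e+5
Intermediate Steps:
O = 3270 (O = ((2 + 9) + 19)*109 = (11 + 19)*109 = 30*109 = 3270)
c*(-10102) - (-167240)/O = -13*(-10102) - (-167240)/3270 = 131326 - (-167240)/3270 = 131326 - 1*(-16724/327) = 131326 + 16724/327 = 42960326/327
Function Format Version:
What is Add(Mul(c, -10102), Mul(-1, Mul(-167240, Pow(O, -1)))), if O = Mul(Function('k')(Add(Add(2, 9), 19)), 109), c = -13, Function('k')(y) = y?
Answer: Rational(42960326, 327) ≈ 1.3138e+5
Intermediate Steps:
O = 3270 (O = Mul(Add(Add(2, 9), 19), 109) = Mul(Add(11, 19), 109) = Mul(30, 109) = 3270)
Add(Mul(c, -10102), Mul(-1, Mul(-167240, Pow(O, -1)))) = Add(Mul(-13, -10102), Mul(-1, Mul(-167240, Pow(3270, -1)))) = Add(131326, Mul(-1, Mul(-167240, Rational(1, 3270)))) = Add(131326, Mul(-1, Rational(-16724, 327))) = Add(131326, Rational(16724, 327)) = Rational(42960326, 327)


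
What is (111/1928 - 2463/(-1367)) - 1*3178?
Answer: -8370960127/2635576 ≈ -3176.1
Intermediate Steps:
(111/1928 - 2463/(-1367)) - 1*3178 = (111*(1/1928) - 2463*(-1/1367)) - 3178 = (111/1928 + 2463/1367) - 3178 = 4900401/2635576 - 3178 = -8370960127/2635576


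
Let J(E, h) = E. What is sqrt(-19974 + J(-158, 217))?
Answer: 2*I*sqrt(5033) ≈ 141.89*I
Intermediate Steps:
sqrt(-19974 + J(-158, 217)) = sqrt(-19974 - 158) = sqrt(-20132) = 2*I*sqrt(5033)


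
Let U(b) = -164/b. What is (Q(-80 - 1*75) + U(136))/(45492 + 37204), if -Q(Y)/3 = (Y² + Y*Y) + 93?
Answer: -4910627/2811664 ≈ -1.7465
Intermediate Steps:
Q(Y) = -279 - 6*Y² (Q(Y) = -3*((Y² + Y*Y) + 93) = -3*((Y² + Y²) + 93) = -3*(2*Y² + 93) = -3*(93 + 2*Y²) = -279 - 6*Y²)
(Q(-80 - 1*75) + U(136))/(45492 + 37204) = ((-279 - 6*(-80 - 1*75)²) - 164/136)/(45492 + 37204) = ((-279 - 6*(-80 - 75)²) - 164*1/136)/82696 = ((-279 - 6*(-155)²) - 41/34)*(1/82696) = ((-279 - 6*24025) - 41/34)*(1/82696) = ((-279 - 144150) - 41/34)*(1/82696) = (-144429 - 41/34)*(1/82696) = -4910627/34*1/82696 = -4910627/2811664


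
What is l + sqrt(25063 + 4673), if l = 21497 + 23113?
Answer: 44610 + 6*sqrt(826) ≈ 44782.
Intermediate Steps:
l = 44610
l + sqrt(25063 + 4673) = 44610 + sqrt(25063 + 4673) = 44610 + sqrt(29736) = 44610 + 6*sqrt(826)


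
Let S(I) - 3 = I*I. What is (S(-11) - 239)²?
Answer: 13225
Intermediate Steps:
S(I) = 3 + I² (S(I) = 3 + I*I = 3 + I²)
(S(-11) - 239)² = ((3 + (-11)²) - 239)² = ((3 + 121) - 239)² = (124 - 239)² = (-115)² = 13225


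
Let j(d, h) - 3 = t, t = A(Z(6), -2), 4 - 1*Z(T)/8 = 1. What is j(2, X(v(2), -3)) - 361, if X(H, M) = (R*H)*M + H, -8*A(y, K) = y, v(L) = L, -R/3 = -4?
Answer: -361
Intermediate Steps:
R = 12 (R = -3*(-4) = 12)
Z(T) = 24 (Z(T) = 32 - 8*1 = 32 - 8 = 24)
A(y, K) = -y/8
X(H, M) = H + 12*H*M (X(H, M) = (12*H)*M + H = 12*H*M + H = H + 12*H*M)
t = -3 (t = -⅛*24 = -3)
j(d, h) = 0 (j(d, h) = 3 - 3 = 0)
j(2, X(v(2), -3)) - 361 = 0 - 361 = -361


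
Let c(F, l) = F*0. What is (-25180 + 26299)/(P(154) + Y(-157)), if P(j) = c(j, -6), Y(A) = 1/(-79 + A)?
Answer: -264084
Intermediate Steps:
c(F, l) = 0
P(j) = 0
(-25180 + 26299)/(P(154) + Y(-157)) = (-25180 + 26299)/(0 + 1/(-79 - 157)) = 1119/(0 + 1/(-236)) = 1119/(0 - 1/236) = 1119/(-1/236) = 1119*(-236) = -264084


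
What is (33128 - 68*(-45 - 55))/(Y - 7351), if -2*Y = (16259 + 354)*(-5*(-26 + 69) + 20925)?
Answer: -19964/86017483 ≈ -0.00023209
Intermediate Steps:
Y = -172027615 (Y = -(16259 + 354)*(-5*(-26 + 69) + 20925)/2 = -16613*(-5*43 + 20925)/2 = -16613*(-215 + 20925)/2 = -16613*20710/2 = -½*344055230 = -172027615)
(33128 - 68*(-45 - 55))/(Y - 7351) = (33128 - 68*(-45 - 55))/(-172027615 - 7351) = (33128 - 68*(-100))/(-172034966) = (33128 + 6800)*(-1/172034966) = 39928*(-1/172034966) = -19964/86017483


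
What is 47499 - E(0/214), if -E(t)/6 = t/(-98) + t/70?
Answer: 47499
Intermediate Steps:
E(t) = -6*t/245 (E(t) = -6*(t/(-98) + t/70) = -6*(t*(-1/98) + t*(1/70)) = -6*(-t/98 + t/70) = -6*t/245)
47499 - E(0/214) = 47499 - (-6)*0/214/245 = 47499 - (-6)*0*(1/214)/245 = 47499 - (-6)*0/245 = 47499 - 1*0 = 47499 + 0 = 47499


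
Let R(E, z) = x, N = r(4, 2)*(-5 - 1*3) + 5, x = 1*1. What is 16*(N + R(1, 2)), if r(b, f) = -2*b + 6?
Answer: 352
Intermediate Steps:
x = 1
r(b, f) = 6 - 2*b
N = 21 (N = (6 - 2*4)*(-5 - 1*3) + 5 = (6 - 8)*(-5 - 3) + 5 = -2*(-8) + 5 = 16 + 5 = 21)
R(E, z) = 1
16*(N + R(1, 2)) = 16*(21 + 1) = 16*22 = 352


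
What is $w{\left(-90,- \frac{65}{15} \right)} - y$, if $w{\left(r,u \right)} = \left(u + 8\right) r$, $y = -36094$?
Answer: $35764$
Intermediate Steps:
$w{\left(r,u \right)} = r \left(8 + u\right)$ ($w{\left(r,u \right)} = \left(8 + u\right) r = r \left(8 + u\right)$)
$w{\left(-90,- \frac{65}{15} \right)} - y = - 90 \left(8 - \frac{65}{15}\right) - -36094 = - 90 \left(8 - \frac{13}{3}\right) + 36094 = \left(-90\right) \frac{11}{3} + 36094 = -330 + 36094 = 35764$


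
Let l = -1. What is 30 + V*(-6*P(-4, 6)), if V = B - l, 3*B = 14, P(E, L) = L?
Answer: -174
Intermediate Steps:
B = 14/3 (B = (⅓)*14 = 14/3 ≈ 4.6667)
V = 17/3 (V = 14/3 - 1*(-1) = 14/3 + 1 = 17/3 ≈ 5.6667)
30 + V*(-6*P(-4, 6)) = 30 + 17*(-6*6)/3 = 30 + (17/3)*(-36) = 30 - 204 = -174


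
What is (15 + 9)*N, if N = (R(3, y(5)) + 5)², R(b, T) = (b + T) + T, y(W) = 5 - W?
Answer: 1536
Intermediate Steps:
R(b, T) = b + 2*T (R(b, T) = (T + b) + T = b + 2*T)
N = 64 (N = ((3 + 2*(5 - 1*5)) + 5)² = ((3 + 2*(5 - 5)) + 5)² = ((3 + 2*0) + 5)² = ((3 + 0) + 5)² = (3 + 5)² = 8² = 64)
(15 + 9)*N = (15 + 9)*64 = 24*64 = 1536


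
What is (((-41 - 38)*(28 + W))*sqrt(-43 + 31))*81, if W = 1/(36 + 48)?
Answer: -5018949*I*sqrt(3)/14 ≈ -6.2093e+5*I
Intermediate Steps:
W = 1/84 ≈ 0.011905
(((-41 - 38)*(28 + W))*sqrt(-43 + 31))*81 = (((-41 - 38)*(28 + 1/84))*sqrt(-43 + 31))*81 = ((-79*2353/84)*sqrt(-12))*81 = -185887*I*sqrt(3)/42*81 = -5018949*I*sqrt(3)/14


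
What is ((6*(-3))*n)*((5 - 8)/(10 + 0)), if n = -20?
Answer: -108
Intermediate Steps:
((6*(-3))*n)*((5 - 8)/(10 + 0)) = ((6*(-3))*(-20))*((5 - 8)/(10 + 0)) = (-18*(-20))*(-3/10) = 360*(-3*⅒) = 360*(-3/10) = -108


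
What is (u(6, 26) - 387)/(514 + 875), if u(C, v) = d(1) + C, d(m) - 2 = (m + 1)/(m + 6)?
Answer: -2651/9723 ≈ -0.27265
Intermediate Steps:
d(m) = 2 + (1 + m)/(6 + m) (d(m) = 2 + (m + 1)/(m + 6) = 2 + (1 + m)/(6 + m))
u(C, v) = 16/7 + C (u(C, v) = (13 + 3*1)/(6 + 1) + C = (13 + 3)/7 + C = (⅐)*16 + C = 16/7 + C)
(u(6, 26) - 387)/(514 + 875) = ((16/7 + 6) - 387)/(514 + 875) = (58/7 - 387)/1389 = -2651/7*1/1389 = -2651/9723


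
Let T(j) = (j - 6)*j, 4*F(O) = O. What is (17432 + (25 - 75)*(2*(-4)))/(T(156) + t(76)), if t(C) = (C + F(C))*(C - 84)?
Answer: 2229/2830 ≈ 0.78763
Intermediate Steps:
F(O) = O/4
T(j) = j*(-6 + j) (T(j) = (-6 + j)*j = j*(-6 + j))
t(C) = 5*C*(-84 + C)/4 (t(C) = (C + C/4)*(C - 84) = (5*C/4)*(-84 + C) = 5*C*(-84 + C)/4)
(17432 + (25 - 75)*(2*(-4)))/(T(156) + t(76)) = (17432 + (25 - 75)*(2*(-4)))/(156*(-6 + 156) + (5/4)*76*(-84 + 76)) = (17432 - 50*(-8))/(156*150 + (5/4)*76*(-8)) = (17432 + 400)/(23400 - 760) = 17832/22640 = 17832*(1/22640) = 2229/2830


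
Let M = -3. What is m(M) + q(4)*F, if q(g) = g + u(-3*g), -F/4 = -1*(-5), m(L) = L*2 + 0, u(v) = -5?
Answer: 14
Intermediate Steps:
m(L) = 2*L (m(L) = 2*L + 0 = 2*L)
F = -20 (F = -(-4)*(-5) = -4*5 = -20)
q(g) = -5 + g (q(g) = g - 5 = -5 + g)
m(M) + q(4)*F = 2*(-3) + (-5 + 4)*(-20) = -6 - 1*(-20) = -6 + 20 = 14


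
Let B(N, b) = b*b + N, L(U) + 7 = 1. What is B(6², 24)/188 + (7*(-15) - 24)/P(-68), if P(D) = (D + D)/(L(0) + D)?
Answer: -213927/3196 ≈ -66.936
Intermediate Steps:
L(U) = -6 (L(U) = -7 + 1 = -6)
P(D) = 2*D/(-6 + D) (P(D) = (D + D)/(-6 + D) = (2*D)/(-6 + D) = 2*D/(-6 + D))
B(N, b) = N + b² (B(N, b) = b² + N = N + b²)
B(6², 24)/188 + (7*(-15) - 24)/P(-68) = (6² + 24²)/188 + (7*(-15) - 24)/((2*(-68)/(-6 - 68))) = (36 + 576)*(1/188) + (-105 - 24)/((2*(-68)/(-74))) = 612*(1/188) - 129/(2*(-68)*(-1/74)) = 153/47 - 129/68/37 = 153/47 - 129*37/68 = 153/47 - 4773/68 = -213927/3196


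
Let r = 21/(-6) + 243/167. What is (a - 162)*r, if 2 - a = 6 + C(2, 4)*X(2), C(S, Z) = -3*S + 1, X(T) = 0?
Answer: 56689/167 ≈ 339.46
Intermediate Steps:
C(S, Z) = 1 - 3*S
a = -4 (a = 2 - (6 + (1 - 3*2)*0) = 2 - (6 + (1 - 6)*0) = 2 - (6 - 5*0) = 2 - (6 + 0) = 2 - 1*6 = 2 - 6 = -4)
r = -683/334 (r = 21*(-⅙) + 243*(1/167) = -7/2 + 243/167 = -683/334 ≈ -2.0449)
(a - 162)*r = (-4 - 162)*(-683/334) = -166*(-683/334) = 56689/167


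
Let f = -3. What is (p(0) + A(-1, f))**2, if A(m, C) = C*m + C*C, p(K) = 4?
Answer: 256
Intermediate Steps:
A(m, C) = C**2 + C*m (A(m, C) = C*m + C**2 = C**2 + C*m)
(p(0) + A(-1, f))**2 = (4 - 3*(-3 - 1))**2 = (4 - 3*(-4))**2 = (4 + 12)**2 = 16**2 = 256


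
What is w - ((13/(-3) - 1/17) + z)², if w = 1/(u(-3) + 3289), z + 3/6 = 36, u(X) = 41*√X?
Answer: (-412785089*√3 + 33113408077*I)/(10404*(-3289*I + 41*√3)) ≈ -967.7 - 6.5565e-6*I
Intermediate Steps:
z = 71/2 (z = -½ + 36 = 71/2 ≈ 35.500)
w = 1/(3289 + 41*I*√3) (w = 1/(41*√(-3) + 3289) = 1/(41*(I*√3) + 3289) = 1/(41*I*√3 + 3289) = 1/(3289 + 41*I*√3) ≈ 0.0003039 - 6.562e-6*I)
w - ((13/(-3) - 1/17) + z)² = (3289/10822564 - 41*I*√3/10822564) - ((13/(-3) - 1/17) + 71/2)² = (3289/10822564 - 41*I*√3/10822564) - ((13*(-⅓) - 1*1/17) + 71/2)² = (3289/10822564 - 41*I*√3/10822564) - ((-13/3 - 1/17) + 71/2)² = (3289/10822564 - 41*I*√3/10822564) - (-224/51 + 71/2)² = (3289/10822564 - 41*I*√3/10822564) - (3173/102)² = (3289/10822564 - 41*I*√3/10822564) - 1*10067929/10404 = (3289/10822564 - 41*I*√3/10822564) - 10067929/10404 = -6810048233200/7037372241 - 41*I*√3/10822564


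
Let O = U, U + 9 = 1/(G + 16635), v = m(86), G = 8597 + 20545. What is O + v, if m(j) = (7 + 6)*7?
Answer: 3753715/45777 ≈ 82.000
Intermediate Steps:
G = 29142
m(j) = 91 (m(j) = 13*7 = 91)
v = 91
U = -411992/45777 (U = -9 + 1/(29142 + 16635) = -9 + 1/45777 = -411992/45777 ≈ -9.0000)
O = -411992/45777 ≈ -9.0000
O + v = -411992/45777 + 91 = 3753715/45777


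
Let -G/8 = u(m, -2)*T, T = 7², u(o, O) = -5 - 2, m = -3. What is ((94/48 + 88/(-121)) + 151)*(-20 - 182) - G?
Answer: -4421297/132 ≈ -33495.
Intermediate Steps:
u(o, O) = -7
T = 49
G = 2744 (G = -(-56)*49 = -8*(-343) = 2744)
((94/48 + 88/(-121)) + 151)*(-20 - 182) - G = ((94/48 + 88/(-121)) + 151)*(-20 - 182) - 1*2744 = ((94*(1/48) + 88*(-1/121)) + 151)*(-202) - 2744 = ((47/24 - 8/11) + 151)*(-202) - 2744 = (325/264 + 151)*(-202) - 2744 = (40189/264)*(-202) - 2744 = -4059089/132 - 2744 = -4421297/132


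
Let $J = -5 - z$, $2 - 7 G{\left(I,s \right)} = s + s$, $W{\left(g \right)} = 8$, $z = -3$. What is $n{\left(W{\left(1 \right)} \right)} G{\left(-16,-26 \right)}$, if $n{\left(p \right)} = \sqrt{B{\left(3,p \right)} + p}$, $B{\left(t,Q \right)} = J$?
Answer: $\frac{54 \sqrt{6}}{7} \approx 18.896$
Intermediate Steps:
$G{\left(I,s \right)} = \frac{2}{7} - \frac{2 s}{7}$ ($G{\left(I,s \right)} = \frac{2}{7} - \frac{s + s}{7} = \frac{2}{7} - \frac{2 s}{7}$)
$J = -2$ ($J = -5 - -3 = -5 + 3 = -2$)
$B{\left(t,Q \right)} = -2$
$n{\left(p \right)} = \sqrt{-2 + p}$
$n{\left(W{\left(1 \right)} \right)} G{\left(-16,-26 \right)} = \sqrt{-2 + 8} \left(\frac{2}{7} - - \frac{52}{7}\right) = \sqrt{6} \left(\frac{2}{7} + \frac{52}{7}\right) = \sqrt{6} \cdot \frac{54}{7} = \frac{54 \sqrt{6}}{7}$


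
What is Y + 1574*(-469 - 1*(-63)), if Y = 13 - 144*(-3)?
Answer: -638599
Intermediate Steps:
Y = 445 (Y = 13 - 16*(-27) = 13 + 432 = 445)
Y + 1574*(-469 - 1*(-63)) = 445 + 1574*(-469 - 1*(-63)) = 445 + 1574*(-469 + 63) = 445 + 1574*(-406) = 445 - 639044 = -638599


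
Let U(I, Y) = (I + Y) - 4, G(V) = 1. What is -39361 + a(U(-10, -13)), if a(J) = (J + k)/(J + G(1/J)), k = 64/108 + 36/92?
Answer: -317753275/8073 ≈ -39360.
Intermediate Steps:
k = 611/621 (k = 64*(1/108) + 36*(1/92) = 16/27 + 9/23 = 611/621 ≈ 0.98390)
U(I, Y) = -4 + I + Y
a(J) = (611/621 + J)/(1 + J) (a(J) = (J + 611/621)/(J + 1) = (611/621 + J)/(1 + J))
-39361 + a(U(-10, -13)) = -39361 + (611/621 + (-4 - 10 - 13))/(1 + (-4 - 10 - 13)) = -39361 + (611/621 - 27)/(1 - 27) = -39361 - 16156/621/(-26) = -39361 - 1/26*(-16156/621) = -39361 + 8078/8073 = -317753275/8073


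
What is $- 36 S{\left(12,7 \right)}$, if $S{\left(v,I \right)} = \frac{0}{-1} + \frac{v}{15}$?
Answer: $- \frac{144}{5} \approx -28.8$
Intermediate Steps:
$S{\left(v,I \right)} = \frac{v}{15}$ ($S{\left(v,I \right)} = 0 \left(-1\right) + v \frac{1}{15} = 0 + \frac{v}{15} = \frac{v}{15}$)
$- 36 S{\left(12,7 \right)} = - 36 \cdot \frac{1}{15} \cdot 12 = \left(-36\right) \frac{4}{5} = - \frac{144}{5}$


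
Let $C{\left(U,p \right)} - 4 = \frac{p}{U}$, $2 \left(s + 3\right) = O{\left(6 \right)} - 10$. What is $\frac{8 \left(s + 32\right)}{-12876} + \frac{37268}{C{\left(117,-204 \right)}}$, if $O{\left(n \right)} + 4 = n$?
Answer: $\frac{106333127}{6438} \approx 16517.0$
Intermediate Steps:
$O{\left(n \right)} = -4 + n$
$s = -7$ ($s = -3 + \frac{\left(-4 + 6\right) - 10}{2} = -3 + \frac{2 - 10}{2} = -3 + \frac{1}{2} \left(-8\right) = -3 - 4 = -7$)
$C{\left(U,p \right)} = 4 + \frac{p}{U}$
$\frac{8 \left(s + 32\right)}{-12876} + \frac{37268}{C{\left(117,-204 \right)}} = \frac{8 \left(-7 + 32\right)}{-12876} + \frac{37268}{4 - \frac{204}{117}} = 8 \cdot 25 \left(- \frac{1}{12876}\right) + \frac{37268}{4 - \frac{68}{39}} = 200 \left(- \frac{1}{12876}\right) + \frac{37268}{4 - \frac{68}{39}} = - \frac{50}{3219} + \frac{37268}{\frac{88}{39}} = - \frac{50}{3219} + 37268 \cdot \frac{39}{88} = - \frac{50}{3219} + \frac{33033}{2} = \frac{106333127}{6438}$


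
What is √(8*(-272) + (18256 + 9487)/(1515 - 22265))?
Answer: I*√37499186690/4150 ≈ 46.662*I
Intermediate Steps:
√(8*(-272) + (18256 + 9487)/(1515 - 22265)) = √(-2176 + 27743/(-20750)) = √(-2176 + 27743*(-1/20750)) = √(-2176 - 27743/20750) = √(-45179743/20750) = I*√37499186690/4150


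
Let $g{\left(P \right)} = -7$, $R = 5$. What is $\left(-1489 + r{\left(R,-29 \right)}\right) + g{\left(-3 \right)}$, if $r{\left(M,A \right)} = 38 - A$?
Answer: $-1429$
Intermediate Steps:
$\left(-1489 + r{\left(R,-29 \right)}\right) + g{\left(-3 \right)} = \left(-1489 + \left(38 - -29\right)\right) - 7 = \left(-1489 + \left(38 + 29\right)\right) - 7 = \left(-1489 + 67\right) - 7 = -1422 - 7 = -1429$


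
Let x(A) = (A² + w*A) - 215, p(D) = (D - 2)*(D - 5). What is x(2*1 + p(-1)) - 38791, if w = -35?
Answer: -39306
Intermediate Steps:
p(D) = (-5 + D)*(-2 + D) (p(D) = (-2 + D)*(-5 + D) = (-5 + D)*(-2 + D))
x(A) = -215 + A² - 35*A (x(A) = (A² - 35*A) - 215 = -215 + A² - 35*A)
x(2*1 + p(-1)) - 38791 = (-215 + (2*1 + (10 + (-1)² - 7*(-1)))² - 35*(2*1 + (10 + (-1)² - 7*(-1)))) - 38791 = (-215 + (2 + (10 + 1 + 7))² - 35*(2 + (10 + 1 + 7))) - 38791 = (-215 + (2 + 18)² - 35*(2 + 18)) - 38791 = (-215 + 20² - 35*20) - 38791 = (-215 + 400 - 700) - 38791 = -515 - 38791 = -39306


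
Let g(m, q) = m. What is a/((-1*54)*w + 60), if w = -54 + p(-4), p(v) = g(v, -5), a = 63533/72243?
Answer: 63533/230599656 ≈ 0.00027551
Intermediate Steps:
a = 63533/72243 (a = 63533*(1/72243) = 63533/72243 ≈ 0.87943)
p(v) = v
w = -58 (w = -54 - 4 = -58)
a/((-1*54)*w + 60) = 63533/(72243*(-1*54*(-58) + 60)) = 63533/(72243*(-54*(-58) + 60)) = 63533/(72243*(3132 + 60)) = (63533/72243)/3192 = (63533/72243)*(1/3192) = 63533/230599656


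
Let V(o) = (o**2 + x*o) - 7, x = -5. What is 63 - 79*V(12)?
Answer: -6020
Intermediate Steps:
V(o) = -7 + o**2 - 5*o (V(o) = (o**2 - 5*o) - 7 = -7 + o**2 - 5*o)
63 - 79*V(12) = 63 - 79*(-7 + 12**2 - 5*12) = 63 - 79*(-7 + 144 - 60) = 63 - 79*77 = 63 - 6083 = -6020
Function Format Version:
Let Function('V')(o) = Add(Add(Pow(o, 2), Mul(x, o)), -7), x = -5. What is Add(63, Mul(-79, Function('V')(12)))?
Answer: -6020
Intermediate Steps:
Function('V')(o) = Add(-7, Pow(o, 2), Mul(-5, o)) (Function('V')(o) = Add(Add(Pow(o, 2), Mul(-5, o)), -7) = Add(-7, Pow(o, 2), Mul(-5, o)))
Add(63, Mul(-79, Function('V')(12))) = Add(63, Mul(-79, Add(-7, Pow(12, 2), Mul(-5, 12)))) = Add(63, Mul(-79, Add(-7, 144, -60))) = Add(63, Mul(-79, 77)) = Add(63, -6083) = -6020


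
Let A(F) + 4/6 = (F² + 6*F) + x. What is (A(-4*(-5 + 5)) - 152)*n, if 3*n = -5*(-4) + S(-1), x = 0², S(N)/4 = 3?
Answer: -14656/9 ≈ -1628.4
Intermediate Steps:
S(N) = 12 (S(N) = 4*3 = 12)
x = 0
n = 32/3 (n = (-5*(-4) + 12)/3 = (20 + 12)/3 = (⅓)*32 = 32/3 ≈ 10.667)
A(F) = -⅔ + F² + 6*F (A(F) = -⅔ + ((F² + 6*F) + 0) = -⅔ + (F² + 6*F) = -⅔ + F² + 6*F)
(A(-4*(-5 + 5)) - 152)*n = ((-⅔ + (-4*(-5 + 5))² + 6*(-4*(-5 + 5))) - 152)*(32/3) = ((-⅔ + (-4*0)² + 6*(-4*0)) - 152)*(32/3) = ((-⅔ + 0² + 6*0) - 152)*(32/3) = ((-⅔ + 0 + 0) - 152)*(32/3) = (-⅔ - 152)*(32/3) = -458/3*32/3 = -14656/9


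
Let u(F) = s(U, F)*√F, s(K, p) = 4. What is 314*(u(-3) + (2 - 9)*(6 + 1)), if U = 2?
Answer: -15386 + 1256*I*√3 ≈ -15386.0 + 2175.5*I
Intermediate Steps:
u(F) = 4*√F
314*(u(-3) + (2 - 9)*(6 + 1)) = 314*(4*√(-3) + (2 - 9)*(6 + 1)) = 314*(4*(I*√3) - 7*7) = 314*(4*I*√3 - 49) = 314*(-49 + 4*I*√3) = -15386 + 1256*I*√3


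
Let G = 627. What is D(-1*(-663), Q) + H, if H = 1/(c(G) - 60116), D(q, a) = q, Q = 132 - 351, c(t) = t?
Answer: 39441206/59489 ≈ 663.00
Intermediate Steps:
Q = -219
H = -1/59489 (H = 1/(627 - 60116) = 1/(-59489) = -1/59489 ≈ -1.6810e-5)
D(-1*(-663), Q) + H = -1*(-663) - 1/59489 = 663 - 1/59489 = 39441206/59489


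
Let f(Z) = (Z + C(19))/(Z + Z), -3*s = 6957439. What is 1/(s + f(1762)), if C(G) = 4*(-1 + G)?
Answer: -5286/12259004767 ≈ -4.3119e-7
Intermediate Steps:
s = -6957439/3 (s = -⅓*6957439 = -6957439/3 ≈ -2.3191e+6)
C(G) = -4 + 4*G
f(Z) = (72 + Z)/(2*Z) (f(Z) = (Z + (-4 + 4*19))/(Z + Z) = (Z + (-4 + 76))/((2*Z)) = (Z + 72)*(1/(2*Z)) = (72 + Z)*(1/(2*Z)) = (72 + Z)/(2*Z))
1/(s + f(1762)) = 1/(-6957439/3 + (½)*(72 + 1762)/1762) = 1/(-6957439/3 + (½)*(1/1762)*1834) = 1/(-6957439/3 + 917/1762) = 1/(-12259004767/5286) = -5286/12259004767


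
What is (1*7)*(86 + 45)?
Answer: 917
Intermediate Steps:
(1*7)*(86 + 45) = 7*131 = 917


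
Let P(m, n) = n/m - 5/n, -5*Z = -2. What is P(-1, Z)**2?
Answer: 16641/100 ≈ 166.41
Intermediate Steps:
Z = 2/5 (Z = -1/5*(-2) = 2/5 ≈ 0.40000)
P(m, n) = -5/n + n/m
P(-1, Z)**2 = (-5/2/5 + (2/5)/(-1))**2 = (-5*5/2 + (2/5)*(-1))**2 = (-25/2 - 2/5)**2 = (-129/10)**2 = 16641/100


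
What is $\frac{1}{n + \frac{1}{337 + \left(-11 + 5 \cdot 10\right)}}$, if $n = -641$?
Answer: $- \frac{376}{241015} \approx -0.0015601$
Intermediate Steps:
$\frac{1}{n + \frac{1}{337 + \left(-11 + 5 \cdot 10\right)}} = \frac{1}{-641 + \frac{1}{337 + \left(-11 + 5 \cdot 10\right)}} = \frac{1}{-641 + \frac{1}{337 + \left(-11 + 50\right)}} = \frac{1}{-641 + \frac{1}{337 + 39}} = \frac{1}{-641 + \frac{1}{376}} = \frac{1}{- \frac{241015}{376}} = - \frac{376}{241015}$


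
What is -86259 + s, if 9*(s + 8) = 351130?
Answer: -425273/9 ≈ -47253.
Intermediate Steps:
s = 351058/9 (s = -8 + (⅑)*351130 = -8 + 351130/9 = 351058/9 ≈ 39006.)
-86259 + s = -86259 + 351058/9 = -425273/9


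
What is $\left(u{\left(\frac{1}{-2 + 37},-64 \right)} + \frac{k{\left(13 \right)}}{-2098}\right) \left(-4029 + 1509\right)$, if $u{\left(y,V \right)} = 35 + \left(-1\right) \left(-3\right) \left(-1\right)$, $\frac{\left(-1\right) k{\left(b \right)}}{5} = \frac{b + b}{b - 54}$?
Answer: $- \frac{3468081960}{43009} \approx -80636.0$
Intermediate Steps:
$k{\left(b \right)} = - \frac{10 b}{-54 + b}$ ($k{\left(b \right)} = - 5 \frac{b + b}{b - 54} = - 5 \frac{2 b}{-54 + b} = - \frac{10 b}{-54 + b}$)
$u{\left(y,V \right)} = 32$ ($u{\left(y,V \right)} = 35 + 3 \left(-1\right) = 35 - 3 = 32$)
$\left(u{\left(\frac{1}{-2 + 37},-64 \right)} + \frac{k{\left(13 \right)}}{-2098}\right) \left(-4029 + 1509\right) = \left(32 + \frac{\left(-10\right) 13 \frac{1}{-54 + 13}}{-2098}\right) \left(-4029 + 1509\right) = \left(32 + \left(-10\right) 13 \frac{1}{-41} \left(- \frac{1}{2098}\right)\right) \left(-2520\right) = \left(32 + \left(-10\right) 13 \left(- \frac{1}{41}\right) \left(- \frac{1}{2098}\right)\right) \left(-2520\right) = \left(32 + \frac{130}{41} \left(- \frac{1}{2098}\right)\right) \left(-2520\right) = \left(32 - \frac{65}{43009}\right) \left(-2520\right) = \frac{1376223}{43009} \left(-2520\right) = - \frac{3468081960}{43009}$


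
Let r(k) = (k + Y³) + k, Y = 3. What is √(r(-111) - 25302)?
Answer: 3*I*√2833 ≈ 159.68*I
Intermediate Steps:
r(k) = 27 + 2*k (r(k) = (k + 3³) + k = (k + 27) + k = (27 + k) + k = 27 + 2*k)
√(r(-111) - 25302) = √((27 + 2*(-111)) - 25302) = √((27 - 222) - 25302) = √(-195 - 25302) = √(-25497) = 3*I*√2833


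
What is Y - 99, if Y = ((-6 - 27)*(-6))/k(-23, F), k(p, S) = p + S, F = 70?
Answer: -4455/47 ≈ -94.787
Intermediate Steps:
k(p, S) = S + p
Y = 198/47 (Y = ((-6 - 27)*(-6))/(70 - 23) = -33*(-6)/47 = 198*(1/47) = 198/47 ≈ 4.2128)
Y - 99 = 198/47 - 99 = -4455/47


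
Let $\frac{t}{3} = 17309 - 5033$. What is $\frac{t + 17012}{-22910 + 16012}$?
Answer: $- \frac{26920}{3449} \approx -7.8052$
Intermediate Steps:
$t = 36828$ ($t = 3 \left(17309 - 5033\right) = 3 \cdot 12276 = 36828$)
$\frac{t + 17012}{-22910 + 16012} = \frac{36828 + 17012}{-22910 + 16012} = \frac{53840}{-6898} = 53840 \left(- \frac{1}{6898}\right) = - \frac{26920}{3449}$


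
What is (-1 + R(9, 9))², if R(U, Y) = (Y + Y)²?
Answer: 104329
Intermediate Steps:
R(U, Y) = 4*Y² (R(U, Y) = (2*Y)² = 4*Y²)
(-1 + R(9, 9))² = (-1 + 4*9²)² = (-1 + 4*81)² = (-1 + 324)² = 323² = 104329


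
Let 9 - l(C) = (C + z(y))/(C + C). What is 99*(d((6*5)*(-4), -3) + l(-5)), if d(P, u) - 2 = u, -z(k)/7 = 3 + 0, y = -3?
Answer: 2673/5 ≈ 534.60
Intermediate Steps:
z(k) = -21 (z(k) = -7*(3 + 0) = -7*3 = -21)
d(P, u) = 2 + u
l(C) = 9 - (-21 + C)/(2*C) (l(C) = 9 - (C - 21)/(C + C) = 9 - (-21 + C)/(2*C))
99*(d((6*5)*(-4), -3) + l(-5)) = 99*((2 - 3) + (1/2)*(21 + 17*(-5))/(-5)) = 99*(-1 + (1/2)*(-1/5)*(21 - 85)) = 99*(-1 + (1/2)*(-1/5)*(-64)) = 99*(-1 + 32/5) = 99*(27/5) = 2673/5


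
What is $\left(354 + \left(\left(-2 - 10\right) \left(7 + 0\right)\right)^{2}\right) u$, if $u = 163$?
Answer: $1207830$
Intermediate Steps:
$\left(354 + \left(\left(-2 - 10\right) \left(7 + 0\right)\right)^{2}\right) u = \left(354 + \left(\left(-2 - 10\right) \left(7 + 0\right)\right)^{2}\right) 163 = \left(354 + \left(\left(-12\right) 7\right)^{2}\right) 163 = \left(354 + \left(-84\right)^{2}\right) 163 = \left(354 + 7056\right) 163 = 7410 \cdot 163 = 1207830$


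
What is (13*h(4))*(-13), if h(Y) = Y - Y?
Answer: 0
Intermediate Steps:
h(Y) = 0
(13*h(4))*(-13) = (13*0)*(-13) = 0*(-13) = 0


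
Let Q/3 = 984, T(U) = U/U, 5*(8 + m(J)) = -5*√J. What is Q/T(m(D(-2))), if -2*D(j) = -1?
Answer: 2952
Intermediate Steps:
D(j) = ½ (D(j) = -½*(-1) = ½)
m(J) = -8 - √J (m(J) = -8 + (-5*√J)/5 = -8 - √J)
T(U) = 1
Q = 2952 (Q = 3*984 = 2952)
Q/T(m(D(-2))) = 2952/1 = 2952*1 = 2952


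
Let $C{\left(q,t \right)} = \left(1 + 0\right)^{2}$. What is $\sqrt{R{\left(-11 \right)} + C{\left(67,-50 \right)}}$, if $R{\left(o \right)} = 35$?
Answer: $6$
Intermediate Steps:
$C{\left(q,t \right)} = 1$ ($C{\left(q,t \right)} = 1^{2} = 1$)
$\sqrt{R{\left(-11 \right)} + C{\left(67,-50 \right)}} = \sqrt{35 + 1} = \sqrt{36} = 6$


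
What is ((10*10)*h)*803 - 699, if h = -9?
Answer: -723399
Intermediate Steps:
((10*10)*h)*803 - 699 = ((10*10)*(-9))*803 - 699 = (100*(-9))*803 - 699 = -900*803 - 699 = -722700 - 699 = -723399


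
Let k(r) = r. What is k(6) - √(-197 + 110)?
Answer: 6 - I*√87 ≈ 6.0 - 9.3274*I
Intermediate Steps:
k(6) - √(-197 + 110) = 6 - √(-197 + 110) = 6 - √(-87) = 6 - I*√87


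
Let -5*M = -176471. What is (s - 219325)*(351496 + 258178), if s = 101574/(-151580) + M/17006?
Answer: -301301353743805318/2253295 ≈ -1.3372e+11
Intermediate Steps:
M = 176471/5 (M = -⅕*(-176471) = 176471/5 ≈ 35294.)
s = 41165084/29292835 (s = 101574/(-151580) + (176471/5)/17006 = 101574*(-1/151580) + (176471/5)*(1/17006) = -4617/6890 + 176471/85030 = 41165084/29292835 ≈ 1.4053)
(s - 219325)*(351496 + 258178) = (41165084/29292835 - 219325)*(351496 + 258178) = -6424609871291/29292835*609674 = -301301353743805318/2253295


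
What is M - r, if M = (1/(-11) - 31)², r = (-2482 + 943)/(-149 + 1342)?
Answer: 139724271/144353 ≈ 967.93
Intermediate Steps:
r = -1539/1193 ≈ -1.2900
M = 116964/121 (M = (-1/11 - 31)² = (-342/11)² = 116964/121 ≈ 966.64)
M - r = 116964/121 - 1*(-1539/1193) = 116964/121 + 1539/1193 = 139724271/144353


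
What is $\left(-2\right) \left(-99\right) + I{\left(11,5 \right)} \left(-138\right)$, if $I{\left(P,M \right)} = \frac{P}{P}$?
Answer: $60$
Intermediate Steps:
$I{\left(P,M \right)} = 1$
$\left(-2\right) \left(-99\right) + I{\left(11,5 \right)} \left(-138\right) = \left(-2\right) \left(-99\right) + 1 \left(-138\right) = 198 - 138 = 60$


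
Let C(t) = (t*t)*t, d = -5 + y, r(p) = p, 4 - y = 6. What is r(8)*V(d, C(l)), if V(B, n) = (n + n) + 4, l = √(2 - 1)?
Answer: 48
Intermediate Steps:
y = -2 (y = 4 - 1*6 = 4 - 6 = -2)
d = -7 (d = -5 - 2 = -7)
l = 1 (l = √1 = 1)
C(t) = t³ (C(t) = t²*t = t³)
V(B, n) = 4 + 2*n (V(B, n) = 2*n + 4 = 4 + 2*n)
r(8)*V(d, C(l)) = 8*(4 + 2*1³) = 8*(4 + 2*1) = 8*(4 + 2) = 8*6 = 48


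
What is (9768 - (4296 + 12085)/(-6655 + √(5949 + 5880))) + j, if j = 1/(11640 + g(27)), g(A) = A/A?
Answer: 5035997526149399/515430838636 + 16381*√11829/44277196 ≈ 9770.5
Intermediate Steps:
g(A) = 1
j = 1/11641 (j = 1/(11640 + 1) = 1/11641 ≈ 8.5903e-5)
(9768 - (4296 + 12085)/(-6655 + √(5949 + 5880))) + j = (9768 - (4296 + 12085)/(-6655 + √(5949 + 5880))) + 1/11641 = (9768 - 16381/(-6655 + √11829)) + 1/11641 = 113709289/11641 - 16381/(-6655 + √11829)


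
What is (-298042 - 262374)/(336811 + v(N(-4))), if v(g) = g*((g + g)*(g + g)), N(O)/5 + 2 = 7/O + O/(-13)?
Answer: -19699743232/11122662897 ≈ -1.7711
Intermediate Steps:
N(O) = -10 + 35/O - 5*O/13 (N(O) = -10 + 5*(7/O + O/(-13)) = -10 + 5*(7/O + O*(-1/13)) = -10 + 5*(7/O - O/13) = -10 + (35/O - 5*O/13) = -10 + 35/O - 5*O/13)
v(g) = 4*g**3 (v(g) = g*((2*g)*(2*g)) = g*(4*g**2) = 4*g**3)
(-298042 - 262374)/(336811 + v(N(-4))) = (-298042 - 262374)/(336811 + 4*(-10 + 35/(-4) - 5/13*(-4))**3) = -560416/(336811 + 4*(-10 + 35*(-1/4) + 20/13)**3) = -560416/(336811 + 4*(-10 - 35/4 + 20/13)**3) = -560416/(336811 + 4*(-895/52)**3) = -560416/(336811 + 4*(-716917375/140608)) = -560416/(336811 - 716917375/35152) = -560416/11122662897/35152 = -560416*35152/11122662897 = -19699743232/11122662897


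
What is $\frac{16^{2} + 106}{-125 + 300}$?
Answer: $\frac{362}{175} \approx 2.0686$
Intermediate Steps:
$\frac{16^{2} + 106}{-125 + 300} = \frac{256 + 106}{175} = 362 \cdot \frac{1}{175} = \frac{362}{175}$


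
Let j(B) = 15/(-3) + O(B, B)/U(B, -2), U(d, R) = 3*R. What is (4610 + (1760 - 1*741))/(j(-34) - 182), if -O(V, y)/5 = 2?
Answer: -16887/556 ≈ -30.372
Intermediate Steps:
O(V, y) = -10 (O(V, y) = -5*2 = -10)
j(B) = -10/3 (j(B) = 15/(-3) - 10/(3*(-2)) = 15*(-⅓) - 10/(-6) = -5 - 10*(-⅙) = -5 + 5/3 = -10/3)
(4610 + (1760 - 1*741))/(j(-34) - 182) = (4610 + (1760 - 1*741))/(-10/3 - 182) = (4610 + (1760 - 741))/(-556/3) = (4610 + 1019)*(-3/556) = 5629*(-3/556) = -16887/556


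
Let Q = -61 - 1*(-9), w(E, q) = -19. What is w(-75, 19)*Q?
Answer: 988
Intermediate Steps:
Q = -52 (Q = -61 + 9 = -52)
w(-75, 19)*Q = -19*(-52) = 988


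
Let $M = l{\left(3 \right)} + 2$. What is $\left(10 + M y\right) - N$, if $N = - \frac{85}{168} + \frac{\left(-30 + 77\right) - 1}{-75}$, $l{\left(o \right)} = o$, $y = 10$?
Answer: $\frac{85567}{1400} \approx 61.119$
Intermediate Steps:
$M = 5$ ($M = 3 + 2 = 5$)
$N = - \frac{1567}{1400}$ ($N = \left(-85\right) \frac{1}{168} + \left(47 - 1\right) \left(- \frac{1}{75}\right) = - \frac{85}{168} + 46 \left(- \frac{1}{75}\right) = - \frac{85}{168} - \frac{46}{75} = - \frac{1567}{1400} \approx -1.1193$)
$\left(10 + M y\right) - N = \left(10 + 5 \cdot 10\right) - - \frac{1567}{1400} = \left(10 + 50\right) + \frac{1567}{1400} = 60 + \frac{1567}{1400} = \frac{85567}{1400}$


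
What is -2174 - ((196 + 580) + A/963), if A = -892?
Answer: -2839958/963 ≈ -2949.1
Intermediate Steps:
-2174 - ((196 + 580) + A/963) = -2174 - ((196 + 580) - 892/963) = -2174 - (776 - 892*1/963) = -2174 - (776 - 892/963) = -2174 - 1*746396/963 = -2174 - 746396/963 = -2839958/963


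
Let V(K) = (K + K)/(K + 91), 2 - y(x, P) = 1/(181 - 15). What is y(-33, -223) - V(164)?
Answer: 29957/42330 ≈ 0.70770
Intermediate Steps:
y(x, P) = 331/166 (y(x, P) = 2 - 1/(181 - 15) = 2 - 1/166 = 331/166)
V(K) = 2*K/(91 + K) (V(K) = (2*K)/(91 + K) = 2*K/(91 + K))
y(-33, -223) - V(164) = 331/166 - 2*164/(91 + 164) = 331/166 - 2*164/255 = 331/166 - 1*328/255 = 331/166 - 328/255 = 29957/42330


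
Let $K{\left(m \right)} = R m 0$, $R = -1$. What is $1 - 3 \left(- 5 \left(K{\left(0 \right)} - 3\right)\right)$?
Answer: $-44$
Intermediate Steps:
$K{\left(m \right)} = 0$ ($K{\left(m \right)} = - m 0 = 0$)
$1 - 3 \left(- 5 \left(K{\left(0 \right)} - 3\right)\right) = 1 - 3 \left(- 5 \left(0 - 3\right)\right) = 1 - 3 \left(\left(-5\right) \left(-3\right)\right) = 1 - 45 = -44$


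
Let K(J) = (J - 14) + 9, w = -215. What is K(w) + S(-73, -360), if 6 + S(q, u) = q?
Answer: -299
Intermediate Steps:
K(J) = -5 + J (K(J) = (-14 + J) + 9 = -5 + J)
S(q, u) = -6 + q
K(w) + S(-73, -360) = (-5 - 215) + (-6 - 73) = -220 - 79 = -299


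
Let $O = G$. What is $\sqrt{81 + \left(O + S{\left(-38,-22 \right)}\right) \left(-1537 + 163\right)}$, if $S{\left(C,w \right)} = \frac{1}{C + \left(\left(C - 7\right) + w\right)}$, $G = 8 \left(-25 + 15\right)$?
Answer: $\frac{\sqrt{134767255}}{35} \approx 331.68$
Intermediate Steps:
$G = -80$ ($G = 8 \left(-10\right) = -80$)
$S{\left(C,w \right)} = \frac{1}{-7 + w + 2 C}$ ($S{\left(C,w \right)} = \frac{1}{C + \left(\left(-7 + C\right) + w\right)} = \frac{1}{C + \left(-7 + C + w\right)} = \frac{1}{-7 + w + 2 C}$)
$O = -80$
$\sqrt{81 + \left(O + S{\left(-38,-22 \right)}\right) \left(-1537 + 163\right)} = \sqrt{81 + \left(-80 + \frac{1}{-7 - 22 + 2 \left(-38\right)}\right) \left(-1537 + 163\right)} = \sqrt{81 + \left(-80 + \frac{1}{-7 - 22 - 76}\right) \left(-1374\right)} = \sqrt{81 + \left(-80 + \frac{1}{-105}\right) \left(-1374\right)} = \sqrt{81 + \left(-80 - \frac{1}{105}\right) \left(-1374\right)} = \sqrt{81 - - \frac{3847658}{35}} = \sqrt{81 + \frac{3847658}{35}} = \sqrt{\frac{3850493}{35}} = \frac{\sqrt{134767255}}{35}$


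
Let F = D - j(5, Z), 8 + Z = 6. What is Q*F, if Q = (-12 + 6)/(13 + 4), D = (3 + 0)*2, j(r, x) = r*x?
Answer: -96/17 ≈ -5.6471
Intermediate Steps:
Z = -2 (Z = -8 + 6 = -2)
D = 6 (D = 3*2 = 6)
Q = -6/17 ≈ -0.35294
F = 16 (F = 6 - 5*(-2) = 6 - 1*(-10) = 6 + 10 = 16)
Q*F = -6/17*16 = -96/17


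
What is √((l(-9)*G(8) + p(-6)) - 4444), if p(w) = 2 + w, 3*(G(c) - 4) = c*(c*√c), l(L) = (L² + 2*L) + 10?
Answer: 2*√(-9351 + 7008*√2)/3 ≈ 15.774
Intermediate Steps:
l(L) = 10 + L² + 2*L
G(c) = 4 + c^(5/2)/3 (G(c) = 4 + (c*(c*√c))/3 = 4 + (c*c^(3/2))/3 = 4 + c^(5/2)/3)
√((l(-9)*G(8) + p(-6)) - 4444) = √(((10 + (-9)² + 2*(-9))*(4 + 8^(5/2)/3) + (2 - 6)) - 4444) = √(((10 + 81 - 18)*(4 + (128*√2)/3) - 4) - 4444) = √((73*(4 + 128*√2/3) - 4) - 4444) = √(((292 + 9344*√2/3) - 4) - 4444) = √((288 + 9344*√2/3) - 4444) = √(-4156 + 9344*√2/3)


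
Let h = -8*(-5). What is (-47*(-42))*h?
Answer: 78960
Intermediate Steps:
h = 40
(-47*(-42))*h = -47*(-42)*40 = 1974*40 = 78960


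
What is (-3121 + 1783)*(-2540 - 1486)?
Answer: 5386788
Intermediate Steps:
(-3121 + 1783)*(-2540 - 1486) = -1338*(-4026) = 5386788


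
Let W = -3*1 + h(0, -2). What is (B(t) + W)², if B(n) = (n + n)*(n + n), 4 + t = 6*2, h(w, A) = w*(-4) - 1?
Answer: 63504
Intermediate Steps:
h(w, A) = -1 - 4*w (h(w, A) = -4*w - 1 = -1 - 4*w)
t = 8 (t = -4 + 6*2 = -4 + 12 = 8)
B(n) = 4*n² (B(n) = (2*n)*(2*n) = 4*n²)
W = -4 (W = -3*1 + (-1 - 4*0) = -3 + (-1 + 0) = -3 - 1 = -4)
(B(t) + W)² = (4*8² - 4)² = (4*64 - 4)² = (256 - 4)² = 252² = 63504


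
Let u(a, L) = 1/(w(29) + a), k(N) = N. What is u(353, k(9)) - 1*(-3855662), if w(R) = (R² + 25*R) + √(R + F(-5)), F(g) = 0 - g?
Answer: 14198579419793/3682527 - √34/3682527 ≈ 3.8557e+6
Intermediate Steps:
F(g) = -g
w(R) = R² + √(5 + R) + 25*R (w(R) = (R² + 25*R) + √(R - 1*(-5)) = (R² + 25*R) + √(R + 5) = (R² + 25*R) + √(5 + R) = R² + √(5 + R) + 25*R)
u(a, L) = 1/(1566 + a + √34) (u(a, L) = 1/((29² + √(5 + 29) + 25*29) + a) = 1/((841 + √34 + 725) + a) = 1/((1566 + √34) + a) = 1/(1566 + a + √34))
u(353, k(9)) - 1*(-3855662) = 1/(1566 + 353 + √34) - 1*(-3855662) = 1/(1919 + √34) + 3855662 = 3855662 + 1/(1919 + √34)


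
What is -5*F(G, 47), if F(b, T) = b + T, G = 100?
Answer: -735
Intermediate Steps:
F(b, T) = T + b
-5*F(G, 47) = -5*(47 + 100) = -5*147 = -735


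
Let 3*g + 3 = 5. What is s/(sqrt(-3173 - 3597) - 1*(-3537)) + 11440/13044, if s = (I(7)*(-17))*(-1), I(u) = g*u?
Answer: 36714060662/40818390279 - 238*I*sqrt(6770)/37551417 ≈ 0.89945 - 0.00052149*I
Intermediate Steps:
g = 2/3 (g = -1 + (1/3)*5 = -1 + 5/3 = 2/3 ≈ 0.66667)
I(u) = 2*u/3
s = 238/3 (s = (((2/3)*7)*(-17))*(-1) = ((14/3)*(-17))*(-1) = -238/3*(-1) = 238/3 ≈ 79.333)
s/(sqrt(-3173 - 3597) - 1*(-3537)) + 11440/13044 = 238/(3*(sqrt(-3173 - 3597) - 1*(-3537))) + 11440/13044 = 238/(3*(sqrt(-6770) + 3537)) + 11440*(1/13044) = 238/(3*(I*sqrt(6770) + 3537)) + 2860/3261 = 238/(3*(3537 + I*sqrt(6770))) + 2860/3261 = 2860/3261 + 238/(3*(3537 + I*sqrt(6770)))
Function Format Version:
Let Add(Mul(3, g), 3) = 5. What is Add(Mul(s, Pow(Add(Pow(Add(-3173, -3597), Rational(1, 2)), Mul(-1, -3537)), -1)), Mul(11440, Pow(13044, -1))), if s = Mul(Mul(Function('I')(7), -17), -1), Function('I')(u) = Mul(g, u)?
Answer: Add(Rational(36714060662, 40818390279), Mul(Rational(-238, 37551417), I, Pow(6770, Rational(1, 2)))) ≈ Add(0.89945, Mul(-0.00052149, I))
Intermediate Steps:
g = Rational(2, 3) (g = Add(-1, Mul(Rational(1, 3), 5)) = Add(-1, Rational(5, 3)) = Rational(2, 3) ≈ 0.66667)
Function('I')(u) = Mul(Rational(2, 3), u)
s = Rational(238, 3) (s = Mul(Mul(Mul(Rational(2, 3), 7), -17), -1) = Mul(Mul(Rational(14, 3), -17), -1) = Mul(Rational(-238, 3), -1) = Rational(238, 3) ≈ 79.333)
Add(Mul(s, Pow(Add(Pow(Add(-3173, -3597), Rational(1, 2)), Mul(-1, -3537)), -1)), Mul(11440, Pow(13044, -1))) = Add(Mul(Rational(238, 3), Pow(Add(Pow(Add(-3173, -3597), Rational(1, 2)), Mul(-1, -3537)), -1)), Mul(11440, Pow(13044, -1))) = Add(Mul(Rational(238, 3), Pow(Add(Pow(-6770, Rational(1, 2)), 3537), -1)), Mul(11440, Rational(1, 13044))) = Add(Mul(Rational(238, 3), Pow(Add(Mul(I, Pow(6770, Rational(1, 2))), 3537), -1)), Rational(2860, 3261)) = Add(Mul(Rational(238, 3), Pow(Add(3537, Mul(I, Pow(6770, Rational(1, 2)))), -1)), Rational(2860, 3261)) = Add(Rational(2860, 3261), Mul(Rational(238, 3), Pow(Add(3537, Mul(I, Pow(6770, Rational(1, 2)))), -1)))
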